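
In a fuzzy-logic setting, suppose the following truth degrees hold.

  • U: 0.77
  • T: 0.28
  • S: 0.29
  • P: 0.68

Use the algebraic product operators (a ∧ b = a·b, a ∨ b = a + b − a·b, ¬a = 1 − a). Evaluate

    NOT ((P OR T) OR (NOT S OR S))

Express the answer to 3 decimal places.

0.047

P OR T = a + b − a·b on (0.6800, 0.2800) = 0.7696
NOT S = 1 − 0.2900 = 0.7100
NOT S OR S = a + b − a·b on (0.7100, 0.2900) = 0.7941
(P OR T) OR (NOT S OR S) = a + b − a·b on (0.7696, 0.7941) = 0.9526
NOT ((P OR T) OR (NOT S OR S)) = 1 − 0.9526 = 0.0474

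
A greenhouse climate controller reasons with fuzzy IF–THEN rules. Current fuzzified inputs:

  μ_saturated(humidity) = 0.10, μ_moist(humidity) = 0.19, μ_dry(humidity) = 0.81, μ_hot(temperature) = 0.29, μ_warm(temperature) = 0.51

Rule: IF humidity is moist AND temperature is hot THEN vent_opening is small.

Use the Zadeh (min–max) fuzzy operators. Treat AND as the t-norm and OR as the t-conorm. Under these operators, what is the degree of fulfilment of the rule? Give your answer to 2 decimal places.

firing strength: moist=0.19, hot=0.29; AND[min(a, b)] → w = 0.19

0.19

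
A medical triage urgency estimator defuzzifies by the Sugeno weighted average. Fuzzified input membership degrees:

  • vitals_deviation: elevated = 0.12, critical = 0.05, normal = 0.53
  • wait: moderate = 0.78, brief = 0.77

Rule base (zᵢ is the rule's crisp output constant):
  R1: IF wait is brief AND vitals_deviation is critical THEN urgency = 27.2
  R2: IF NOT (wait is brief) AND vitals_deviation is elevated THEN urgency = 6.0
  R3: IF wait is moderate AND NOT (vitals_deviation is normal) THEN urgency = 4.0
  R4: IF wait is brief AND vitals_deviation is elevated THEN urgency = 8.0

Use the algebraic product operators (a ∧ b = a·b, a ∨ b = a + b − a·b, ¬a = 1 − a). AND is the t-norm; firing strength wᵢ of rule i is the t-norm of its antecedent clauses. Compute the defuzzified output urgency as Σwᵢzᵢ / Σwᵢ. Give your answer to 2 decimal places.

R1 (z=27.2): brief=0.77, critical=0.05; AND[a·b] → w = 0.0385
R2 (z=6.0): ¬brief=1−0.77=0.23, elevated=0.12; AND[a·b] → w = 0.0276
R3 (z=4.0): moderate=0.78, ¬normal=1−0.53=0.47; AND[a·b] → w = 0.3666
R4 (z=8.0): brief=0.77, elevated=0.12; AND[a·b] → w = 0.0924
Weighted average = (0.0385·27.2 + 0.0276·6.0 + 0.3666·4.0 + 0.0924·8.0) / (0.0385 + 0.0276 + 0.3666 + 0.0924)
  = 3.4184 / 0.5251 = 6.51

6.51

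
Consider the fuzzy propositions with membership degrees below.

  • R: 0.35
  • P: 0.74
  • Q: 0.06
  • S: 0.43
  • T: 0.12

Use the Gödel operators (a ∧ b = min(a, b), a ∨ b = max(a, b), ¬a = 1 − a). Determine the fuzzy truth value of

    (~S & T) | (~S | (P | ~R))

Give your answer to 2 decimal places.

0.74

~S = 1 − 0.43 = 0.57
~S & T = min(a, b) on (0.57, 0.12) = 0.12
~S = 1 − 0.43 = 0.57
~R = 1 − 0.35 = 0.65
P | ~R = max(a, b) on (0.74, 0.65) = 0.74
~S | (P | ~R) = max(a, b) on (0.57, 0.74) = 0.74
(~S & T) | (~S | (P | ~R)) = max(a, b) on (0.12, 0.74) = 0.74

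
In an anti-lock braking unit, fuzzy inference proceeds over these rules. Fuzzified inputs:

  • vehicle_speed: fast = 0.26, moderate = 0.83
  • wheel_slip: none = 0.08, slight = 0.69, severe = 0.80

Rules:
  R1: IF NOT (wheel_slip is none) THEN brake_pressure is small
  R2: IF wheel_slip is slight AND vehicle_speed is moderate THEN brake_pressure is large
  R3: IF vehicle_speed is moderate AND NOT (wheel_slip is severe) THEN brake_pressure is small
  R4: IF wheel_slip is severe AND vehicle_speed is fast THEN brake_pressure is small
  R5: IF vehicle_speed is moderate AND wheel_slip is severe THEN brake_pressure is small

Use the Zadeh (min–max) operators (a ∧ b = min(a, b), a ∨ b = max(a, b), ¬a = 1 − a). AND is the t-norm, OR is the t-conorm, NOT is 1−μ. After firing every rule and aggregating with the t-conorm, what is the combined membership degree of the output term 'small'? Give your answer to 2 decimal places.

R1: ¬none=1−0.08=0.92 → w = 0.92
R2: slight=0.69, moderate=0.83; AND[min(a, b)] → w = 0.69
R3: moderate=0.83, ¬severe=1−0.80=0.20; AND[min(a, b)] → w = 0.20
R4: severe=0.80, fast=0.26; AND[min(a, b)] → w = 0.26
R5: moderate=0.83, severe=0.80; AND[min(a, b)] → w = 0.80
Rules with consequent 'small': {R1, R3, R4, R5} → strengths 0.92, 0.20, 0.26, 0.80
Aggregate via t-conorm [max(a, b)]: 0.92

0.92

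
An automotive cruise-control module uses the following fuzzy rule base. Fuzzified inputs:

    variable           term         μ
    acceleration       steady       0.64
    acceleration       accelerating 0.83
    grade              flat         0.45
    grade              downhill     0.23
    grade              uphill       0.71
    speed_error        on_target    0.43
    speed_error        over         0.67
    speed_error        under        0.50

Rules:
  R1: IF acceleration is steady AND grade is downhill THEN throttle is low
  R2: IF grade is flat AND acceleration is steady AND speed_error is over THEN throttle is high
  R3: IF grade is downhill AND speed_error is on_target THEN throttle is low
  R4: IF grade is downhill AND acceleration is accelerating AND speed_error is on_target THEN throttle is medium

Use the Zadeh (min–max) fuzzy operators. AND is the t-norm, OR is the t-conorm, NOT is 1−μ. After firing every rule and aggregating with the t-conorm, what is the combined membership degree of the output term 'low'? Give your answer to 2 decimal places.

0.23

R1: steady=0.64, downhill=0.23; AND[min(a, b)] → w = 0.23
R2: flat=0.45, steady=0.64, over=0.67; AND[min(a, b)] → w = 0.45
R3: downhill=0.23, on_target=0.43; AND[min(a, b)] → w = 0.23
R4: downhill=0.23, accelerating=0.83, on_target=0.43; AND[min(a, b)] → w = 0.23
Rules with consequent 'low': {R1, R3} → strengths 0.23, 0.23
Aggregate via t-conorm [max(a, b)]: 0.23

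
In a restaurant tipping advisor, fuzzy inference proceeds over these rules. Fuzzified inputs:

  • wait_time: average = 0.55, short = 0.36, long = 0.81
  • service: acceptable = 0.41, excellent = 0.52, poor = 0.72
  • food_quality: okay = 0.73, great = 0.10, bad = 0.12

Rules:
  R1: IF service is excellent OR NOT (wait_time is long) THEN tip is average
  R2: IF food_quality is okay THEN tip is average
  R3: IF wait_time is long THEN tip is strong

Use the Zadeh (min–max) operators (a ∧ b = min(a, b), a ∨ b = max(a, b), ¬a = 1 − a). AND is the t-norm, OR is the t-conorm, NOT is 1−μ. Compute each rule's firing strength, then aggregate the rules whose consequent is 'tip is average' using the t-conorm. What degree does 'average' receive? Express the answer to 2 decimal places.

R1: excellent=0.52, ¬long=1−0.81=0.19; OR[max(a, b)] → w = 0.52
R2: okay=0.73 → w = 0.73
R3: long=0.81 → w = 0.81
Rules with consequent 'average': {R1, R2} → strengths 0.52, 0.73
Aggregate via t-conorm [max(a, b)]: 0.73

0.73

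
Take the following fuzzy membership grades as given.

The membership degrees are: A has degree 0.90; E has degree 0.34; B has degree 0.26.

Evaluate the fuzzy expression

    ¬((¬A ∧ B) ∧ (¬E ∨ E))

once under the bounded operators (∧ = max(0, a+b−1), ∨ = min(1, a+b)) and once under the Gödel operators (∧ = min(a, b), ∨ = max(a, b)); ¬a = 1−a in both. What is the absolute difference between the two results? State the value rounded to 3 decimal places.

Under bounded:
  ¬A = 1 − 0.90 = 0.10
  ¬A ∧ B = max(0, a+b−1) on (0.10, 0.26) = 0.00
  ¬E = 1 − 0.34 = 0.66
  ¬E ∨ E = min(1, a+b) on (0.66, 0.34) = 1.00
  (¬A ∧ B) ∧ (¬E ∨ E) = max(0, a+b−1) on (0.00, 1.00) = 0.00
  ¬((¬A ∧ B) ∧ (¬E ∨ E)) = 1 − 0.00 = 1.00
  → value = 1.0000
Under Gödel:
  ¬A = 1 − 0.90 = 0.10
  ¬A ∧ B = min(a, b) on (0.10, 0.26) = 0.10
  ¬E = 1 − 0.34 = 0.66
  ¬E ∨ E = max(a, b) on (0.66, 0.34) = 0.66
  (¬A ∧ B) ∧ (¬E ∨ E) = min(a, b) on (0.10, 0.66) = 0.10
  ¬((¬A ∧ B) ∧ (¬E ∨ E)) = 1 − 0.10 = 0.90
  → value = 0.9000
|1.0000 − 0.9000| = 0.100

0.100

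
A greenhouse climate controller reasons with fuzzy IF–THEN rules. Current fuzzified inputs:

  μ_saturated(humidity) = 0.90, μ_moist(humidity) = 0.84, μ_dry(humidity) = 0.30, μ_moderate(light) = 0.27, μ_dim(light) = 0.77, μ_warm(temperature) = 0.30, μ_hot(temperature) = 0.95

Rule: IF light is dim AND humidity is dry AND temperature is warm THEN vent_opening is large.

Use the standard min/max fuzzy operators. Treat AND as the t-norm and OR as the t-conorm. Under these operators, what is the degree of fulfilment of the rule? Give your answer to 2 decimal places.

firing strength: dim=0.77, dry=0.30, warm=0.30; AND[min(a, b)] → w = 0.30

0.30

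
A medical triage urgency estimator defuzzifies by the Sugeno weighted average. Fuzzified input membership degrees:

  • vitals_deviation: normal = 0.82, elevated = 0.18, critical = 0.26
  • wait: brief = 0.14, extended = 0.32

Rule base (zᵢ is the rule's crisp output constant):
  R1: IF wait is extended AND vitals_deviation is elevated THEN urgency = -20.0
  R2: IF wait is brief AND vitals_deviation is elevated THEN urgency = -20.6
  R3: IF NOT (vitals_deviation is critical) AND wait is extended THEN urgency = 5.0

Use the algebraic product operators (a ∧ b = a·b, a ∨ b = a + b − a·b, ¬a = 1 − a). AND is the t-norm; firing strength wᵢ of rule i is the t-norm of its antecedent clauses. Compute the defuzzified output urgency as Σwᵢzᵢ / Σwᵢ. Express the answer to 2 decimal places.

R1 (z=-20.0): extended=0.32, elevated=0.18; AND[a·b] → w = 0.0576
R2 (z=-20.6): brief=0.14, elevated=0.18; AND[a·b] → w = 0.0252
R3 (z=5.0): ¬critical=1−0.26=0.74, extended=0.32; AND[a·b] → w = 0.2368
Weighted average = (0.0576·-20.0 + 0.0252·-20.6 + 0.2368·5.0) / (0.0576 + 0.0252 + 0.2368)
  = -0.4871 / 0.3196 = -1.52

-1.52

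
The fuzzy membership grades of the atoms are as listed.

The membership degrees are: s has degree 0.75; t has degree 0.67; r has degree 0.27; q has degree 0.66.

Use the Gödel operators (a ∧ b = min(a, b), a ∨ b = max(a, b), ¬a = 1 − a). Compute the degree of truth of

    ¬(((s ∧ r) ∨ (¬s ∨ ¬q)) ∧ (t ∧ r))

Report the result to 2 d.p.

0.73

s ∧ r = min(a, b) on (0.75, 0.27) = 0.27
¬s = 1 − 0.75 = 0.25
¬q = 1 − 0.66 = 0.34
¬s ∨ ¬q = max(a, b) on (0.25, 0.34) = 0.34
(s ∧ r) ∨ (¬s ∨ ¬q) = max(a, b) on (0.27, 0.34) = 0.34
t ∧ r = min(a, b) on (0.67, 0.27) = 0.27
((s ∧ r) ∨ (¬s ∨ ¬q)) ∧ (t ∧ r) = min(a, b) on (0.34, 0.27) = 0.27
¬(((s ∧ r) ∨ (¬s ∨ ¬q)) ∧ (t ∧ r)) = 1 − 0.27 = 0.73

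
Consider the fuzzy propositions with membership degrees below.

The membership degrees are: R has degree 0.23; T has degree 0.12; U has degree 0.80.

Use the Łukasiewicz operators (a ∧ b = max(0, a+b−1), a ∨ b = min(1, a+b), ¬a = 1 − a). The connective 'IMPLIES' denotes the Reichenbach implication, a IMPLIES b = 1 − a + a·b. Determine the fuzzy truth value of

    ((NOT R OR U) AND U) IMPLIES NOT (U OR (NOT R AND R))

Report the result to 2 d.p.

NOT R = 1 − 0.23 = 0.77
NOT R OR U = min(1, a+b) on (0.77, 0.80) = 1.00
(NOT R OR U) AND U = max(0, a+b−1) on (1.00, 0.80) = 0.80
NOT R = 1 − 0.23 = 0.77
NOT R AND R = max(0, a+b−1) on (0.77, 0.23) = 0.00
U OR (NOT R AND R) = min(1, a+b) on (0.80, 0.00) = 0.80
NOT (U OR (NOT R AND R)) = 1 − 0.80 = 0.20
((NOT R OR U) AND U) IMPLIES NOT (U OR (NOT R AND R))  [Reichenbach: 1 − a + a·b] with a=0.80, b=0.20 → 0.36

0.36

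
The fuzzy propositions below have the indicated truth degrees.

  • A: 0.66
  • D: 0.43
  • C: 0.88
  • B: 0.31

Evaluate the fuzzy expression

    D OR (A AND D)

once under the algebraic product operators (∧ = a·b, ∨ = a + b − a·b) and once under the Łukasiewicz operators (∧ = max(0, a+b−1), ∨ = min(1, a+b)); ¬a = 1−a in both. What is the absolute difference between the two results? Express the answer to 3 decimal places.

Under algebraic product:
  A AND D = a·b on (0.6600, 0.4300) = 0.2838
  D OR (A AND D) = a + b − a·b on (0.4300, 0.2838) = 0.5918
  → value = 0.5918
Under Łukasiewicz:
  A AND D = max(0, a+b−1) on (0.66, 0.43) = 0.09
  D OR (A AND D) = min(1, a+b) on (0.43, 0.09) = 0.52
  → value = 0.5200
|0.5918 − 0.5200| = 0.072

0.072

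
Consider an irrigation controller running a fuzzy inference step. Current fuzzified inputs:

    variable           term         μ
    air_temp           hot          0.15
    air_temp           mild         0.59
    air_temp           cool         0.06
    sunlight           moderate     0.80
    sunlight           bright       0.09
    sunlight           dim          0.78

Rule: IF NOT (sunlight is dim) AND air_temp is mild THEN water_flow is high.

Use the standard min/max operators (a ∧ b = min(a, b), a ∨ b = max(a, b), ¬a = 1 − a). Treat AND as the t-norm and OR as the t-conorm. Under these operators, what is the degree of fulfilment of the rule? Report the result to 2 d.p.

firing strength: ¬dim=1−0.78=0.22, mild=0.59; AND[min(a, b)] → w = 0.22

0.22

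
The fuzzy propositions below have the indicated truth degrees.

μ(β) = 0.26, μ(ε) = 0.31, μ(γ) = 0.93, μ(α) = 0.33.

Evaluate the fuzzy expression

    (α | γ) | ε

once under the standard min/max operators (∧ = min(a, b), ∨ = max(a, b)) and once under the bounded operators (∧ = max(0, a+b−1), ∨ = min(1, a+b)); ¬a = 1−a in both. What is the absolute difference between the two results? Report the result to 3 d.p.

0.070

Under standard min/max:
  α | γ = max(a, b) on (0.33, 0.93) = 0.93
  (α | γ) | ε = max(a, b) on (0.93, 0.31) = 0.93
  → value = 0.9300
Under bounded:
  α | γ = min(1, a+b) on (0.33, 0.93) = 1.00
  (α | γ) | ε = min(1, a+b) on (1.00, 0.31) = 1.00
  → value = 1.0000
|0.9300 − 1.0000| = 0.070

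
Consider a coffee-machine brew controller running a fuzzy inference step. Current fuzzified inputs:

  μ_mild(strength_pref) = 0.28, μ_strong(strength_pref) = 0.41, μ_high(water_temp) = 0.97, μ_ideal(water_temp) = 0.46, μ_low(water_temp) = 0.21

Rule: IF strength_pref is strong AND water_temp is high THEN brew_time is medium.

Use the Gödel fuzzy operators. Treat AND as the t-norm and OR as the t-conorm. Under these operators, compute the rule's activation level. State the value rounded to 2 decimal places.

0.41

firing strength: strong=0.41, high=0.97; AND[min(a, b)] → w = 0.41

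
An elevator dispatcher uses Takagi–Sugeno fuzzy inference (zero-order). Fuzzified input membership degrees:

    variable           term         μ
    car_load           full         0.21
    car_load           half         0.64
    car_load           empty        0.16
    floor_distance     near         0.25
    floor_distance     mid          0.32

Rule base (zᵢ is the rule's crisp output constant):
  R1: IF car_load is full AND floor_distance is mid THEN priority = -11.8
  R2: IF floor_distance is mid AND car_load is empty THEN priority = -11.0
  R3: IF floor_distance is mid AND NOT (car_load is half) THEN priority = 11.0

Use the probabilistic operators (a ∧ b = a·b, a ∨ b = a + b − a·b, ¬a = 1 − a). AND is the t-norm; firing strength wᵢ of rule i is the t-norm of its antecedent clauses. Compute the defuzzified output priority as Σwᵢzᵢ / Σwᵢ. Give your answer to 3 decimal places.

-0.381

R1 (z=-11.8): full=0.21, mid=0.32; AND[a·b] → w = 0.0672
R2 (z=-11.0): mid=0.32, empty=0.16; AND[a·b] → w = 0.0512
R3 (z=11.0): mid=0.32, ¬half=1−0.64=0.36; AND[a·b] → w = 0.1152
Weighted average = (0.0672·-11.8 + 0.0512·-11.0 + 0.1152·11.0) / (0.0672 + 0.0512 + 0.1152)
  = -0.0890 / 0.2336 = -0.381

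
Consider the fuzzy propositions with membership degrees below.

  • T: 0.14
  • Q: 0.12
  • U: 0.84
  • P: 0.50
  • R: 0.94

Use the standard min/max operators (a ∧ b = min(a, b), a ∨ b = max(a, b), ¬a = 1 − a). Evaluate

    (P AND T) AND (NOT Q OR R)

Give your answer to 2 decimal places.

0.14

P AND T = min(a, b) on (0.50, 0.14) = 0.14
NOT Q = 1 − 0.12 = 0.88
NOT Q OR R = max(a, b) on (0.88, 0.94) = 0.94
(P AND T) AND (NOT Q OR R) = min(a, b) on (0.14, 0.94) = 0.14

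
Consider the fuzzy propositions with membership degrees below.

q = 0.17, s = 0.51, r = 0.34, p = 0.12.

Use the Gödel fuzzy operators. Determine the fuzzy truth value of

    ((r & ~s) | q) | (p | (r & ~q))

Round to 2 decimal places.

0.34

~s = 1 − 0.51 = 0.49
r & ~s = min(a, b) on (0.34, 0.49) = 0.34
(r & ~s) | q = max(a, b) on (0.34, 0.17) = 0.34
~q = 1 − 0.17 = 0.83
r & ~q = min(a, b) on (0.34, 0.83) = 0.34
p | (r & ~q) = max(a, b) on (0.12, 0.34) = 0.34
((r & ~s) | q) | (p | (r & ~q)) = max(a, b) on (0.34, 0.34) = 0.34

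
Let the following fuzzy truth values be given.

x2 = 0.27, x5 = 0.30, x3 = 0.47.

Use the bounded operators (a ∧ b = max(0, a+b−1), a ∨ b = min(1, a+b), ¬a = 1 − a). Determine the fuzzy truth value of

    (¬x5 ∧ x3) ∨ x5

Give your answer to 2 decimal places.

0.47

¬x5 = 1 − 0.30 = 0.70
¬x5 ∧ x3 = max(0, a+b−1) on (0.70, 0.47) = 0.17
(¬x5 ∧ x3) ∨ x5 = min(1, a+b) on (0.17, 0.30) = 0.47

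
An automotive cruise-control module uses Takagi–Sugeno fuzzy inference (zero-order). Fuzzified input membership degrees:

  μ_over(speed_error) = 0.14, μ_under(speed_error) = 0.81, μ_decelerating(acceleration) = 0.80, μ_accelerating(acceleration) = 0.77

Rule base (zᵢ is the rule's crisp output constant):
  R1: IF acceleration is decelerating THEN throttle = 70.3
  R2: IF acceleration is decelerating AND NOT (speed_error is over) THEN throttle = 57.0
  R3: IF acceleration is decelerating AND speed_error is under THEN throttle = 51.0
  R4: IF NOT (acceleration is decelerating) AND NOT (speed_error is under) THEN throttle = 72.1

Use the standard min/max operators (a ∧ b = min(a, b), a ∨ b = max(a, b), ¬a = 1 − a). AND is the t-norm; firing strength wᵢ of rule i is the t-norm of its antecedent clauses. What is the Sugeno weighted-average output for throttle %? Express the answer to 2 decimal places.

60.36

R1 (z=70.3): decelerating=0.80 → w = 0.80
R2 (z=57.0): decelerating=0.80, ¬over=1−0.14=0.86; AND[min(a, b)] → w = 0.80
R3 (z=51.0): decelerating=0.80, under=0.81; AND[min(a, b)] → w = 0.80
R4 (z=72.1): ¬decelerating=1−0.80=0.20, ¬under=1−0.81=0.19; AND[min(a, b)] → w = 0.19
Weighted average = (0.80·70.3 + 0.80·57.0 + 0.80·51.0 + 0.19·72.1) / (0.80 + 0.80 + 0.80 + 0.19)
  = 156.3390 / 2.5900 = 60.36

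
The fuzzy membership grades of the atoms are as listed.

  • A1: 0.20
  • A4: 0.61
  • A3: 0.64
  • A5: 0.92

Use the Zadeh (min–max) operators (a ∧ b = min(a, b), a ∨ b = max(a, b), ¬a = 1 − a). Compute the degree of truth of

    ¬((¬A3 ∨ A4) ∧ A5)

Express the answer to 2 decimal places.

0.39

¬A3 = 1 − 0.64 = 0.36
¬A3 ∨ A4 = max(a, b) on (0.36, 0.61) = 0.61
(¬A3 ∨ A4) ∧ A5 = min(a, b) on (0.61, 0.92) = 0.61
¬((¬A3 ∨ A4) ∧ A5) = 1 − 0.61 = 0.39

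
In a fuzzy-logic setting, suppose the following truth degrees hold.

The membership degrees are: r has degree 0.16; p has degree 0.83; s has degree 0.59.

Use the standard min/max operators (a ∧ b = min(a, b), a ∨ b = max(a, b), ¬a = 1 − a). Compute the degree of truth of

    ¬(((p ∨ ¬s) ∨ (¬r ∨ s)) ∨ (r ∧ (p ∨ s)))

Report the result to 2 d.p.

0.16

¬s = 1 − 0.59 = 0.41
p ∨ ¬s = max(a, b) on (0.83, 0.41) = 0.83
¬r = 1 − 0.16 = 0.84
¬r ∨ s = max(a, b) on (0.84, 0.59) = 0.84
(p ∨ ¬s) ∨ (¬r ∨ s) = max(a, b) on (0.83, 0.84) = 0.84
p ∨ s = max(a, b) on (0.83, 0.59) = 0.83
r ∧ (p ∨ s) = min(a, b) on (0.16, 0.83) = 0.16
((p ∨ ¬s) ∨ (¬r ∨ s)) ∨ (r ∧ (p ∨ s)) = max(a, b) on (0.84, 0.16) = 0.84
¬(((p ∨ ¬s) ∨ (¬r ∨ s)) ∨ (r ∧ (p ∨ s))) = 1 − 0.84 = 0.16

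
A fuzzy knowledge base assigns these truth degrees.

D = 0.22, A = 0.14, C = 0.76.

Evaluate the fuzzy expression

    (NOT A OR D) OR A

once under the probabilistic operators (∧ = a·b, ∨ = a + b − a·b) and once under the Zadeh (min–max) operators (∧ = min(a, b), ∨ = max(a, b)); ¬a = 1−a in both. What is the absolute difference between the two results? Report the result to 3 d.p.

Under probabilistic:
  NOT A = 1 − 0.1400 = 0.8600
  NOT A OR D = a + b − a·b on (0.8600, 0.2200) = 0.8908
  (NOT A OR D) OR A = a + b − a·b on (0.8908, 0.1400) = 0.9061
  → value = 0.9061
Under Zadeh (min–max):
  NOT A = 1 − 0.14 = 0.86
  NOT A OR D = max(a, b) on (0.86, 0.22) = 0.86
  (NOT A OR D) OR A = max(a, b) on (0.86, 0.14) = 0.86
  → value = 0.8600
|0.9061 − 0.8600| = 0.046

0.046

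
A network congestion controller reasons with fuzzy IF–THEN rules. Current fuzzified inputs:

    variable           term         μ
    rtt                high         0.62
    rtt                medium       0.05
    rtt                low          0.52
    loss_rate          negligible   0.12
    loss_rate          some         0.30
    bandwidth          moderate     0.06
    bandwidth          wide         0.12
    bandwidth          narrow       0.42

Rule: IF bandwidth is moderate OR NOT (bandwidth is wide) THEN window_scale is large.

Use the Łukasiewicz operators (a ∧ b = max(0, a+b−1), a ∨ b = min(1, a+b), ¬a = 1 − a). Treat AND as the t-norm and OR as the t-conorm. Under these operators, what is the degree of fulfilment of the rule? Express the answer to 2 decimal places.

0.94

firing strength: moderate=0.06, ¬wide=1−0.12=0.88; OR[min(1, a+b)] → w = 0.94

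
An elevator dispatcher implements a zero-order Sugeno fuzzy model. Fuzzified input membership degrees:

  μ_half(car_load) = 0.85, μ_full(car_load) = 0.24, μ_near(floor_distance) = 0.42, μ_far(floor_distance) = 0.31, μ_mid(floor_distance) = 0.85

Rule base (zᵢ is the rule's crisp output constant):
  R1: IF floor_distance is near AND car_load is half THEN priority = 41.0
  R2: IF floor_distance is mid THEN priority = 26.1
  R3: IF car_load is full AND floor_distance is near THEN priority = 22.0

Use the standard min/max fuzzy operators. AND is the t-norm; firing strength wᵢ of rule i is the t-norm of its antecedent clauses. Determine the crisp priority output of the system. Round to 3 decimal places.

R1 (z=41.0): near=0.42, half=0.85; AND[min(a, b)] → w = 0.42
R2 (z=26.1): mid=0.85 → w = 0.85
R3 (z=22.0): full=0.24, near=0.42; AND[min(a, b)] → w = 0.24
Weighted average = (0.42·41.0 + 0.85·26.1 + 0.24·22.0) / (0.42 + 0.85 + 0.24)
  = 44.6850 / 1.5100 = 29.593

29.593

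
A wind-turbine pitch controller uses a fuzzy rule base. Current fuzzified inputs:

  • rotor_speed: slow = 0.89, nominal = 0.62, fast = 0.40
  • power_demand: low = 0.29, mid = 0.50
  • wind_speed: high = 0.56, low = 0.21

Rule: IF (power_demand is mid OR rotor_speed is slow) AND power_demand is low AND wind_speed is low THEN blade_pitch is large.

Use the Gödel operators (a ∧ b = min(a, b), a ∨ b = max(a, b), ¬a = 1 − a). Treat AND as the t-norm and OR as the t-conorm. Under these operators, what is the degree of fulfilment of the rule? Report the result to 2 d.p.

0.21

firing strength: (mid=0.50 OR slow=0.89) = 0.89; AND[min(a, b)] with low=0.29, low=0.21 → w = 0.21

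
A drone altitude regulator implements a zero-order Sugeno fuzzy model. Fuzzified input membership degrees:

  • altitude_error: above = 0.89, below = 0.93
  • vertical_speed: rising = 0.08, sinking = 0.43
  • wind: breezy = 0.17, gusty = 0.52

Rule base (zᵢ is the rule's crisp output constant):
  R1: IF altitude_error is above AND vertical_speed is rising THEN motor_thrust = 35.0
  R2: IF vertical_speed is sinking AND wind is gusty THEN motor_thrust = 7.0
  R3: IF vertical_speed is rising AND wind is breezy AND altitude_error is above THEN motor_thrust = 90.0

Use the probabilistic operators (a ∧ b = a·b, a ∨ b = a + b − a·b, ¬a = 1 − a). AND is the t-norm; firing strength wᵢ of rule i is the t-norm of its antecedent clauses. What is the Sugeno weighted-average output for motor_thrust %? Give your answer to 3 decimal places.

16.769

R1 (z=35.0): above=0.89, rising=0.08; AND[a·b] → w = 0.0712
R2 (z=7.0): sinking=0.43, gusty=0.52; AND[a·b] → w = 0.2236
R3 (z=90.0): rising=0.08, breezy=0.17, above=0.89; AND[a·b] → w = 0.0121
Weighted average = (0.0712·35.0 + 0.2236·7.0 + 0.0121·90.0) / (0.0712 + 0.2236 + 0.0121)
  = 5.1466 / 0.3069 = 16.769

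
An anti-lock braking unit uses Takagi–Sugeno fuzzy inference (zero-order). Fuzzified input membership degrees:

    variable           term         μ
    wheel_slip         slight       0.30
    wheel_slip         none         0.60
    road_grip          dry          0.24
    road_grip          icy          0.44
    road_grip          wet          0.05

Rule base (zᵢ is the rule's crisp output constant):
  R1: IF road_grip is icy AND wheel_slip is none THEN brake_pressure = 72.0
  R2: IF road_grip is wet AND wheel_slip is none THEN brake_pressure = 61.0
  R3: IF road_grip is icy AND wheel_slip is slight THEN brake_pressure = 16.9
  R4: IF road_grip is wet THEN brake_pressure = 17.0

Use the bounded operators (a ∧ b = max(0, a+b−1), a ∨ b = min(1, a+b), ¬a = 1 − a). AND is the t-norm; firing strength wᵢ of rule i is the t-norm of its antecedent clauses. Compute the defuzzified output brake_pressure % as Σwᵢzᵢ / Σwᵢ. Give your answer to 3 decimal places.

41.444

R1 (z=72.0): icy=0.44, none=0.60; AND[max(0, a+b−1)] → w = 0.04
R2 (z=61.0): wet=0.05, none=0.60; AND[max(0, a+b−1)] → w = 0.00
R3 (z=16.9): icy=0.44, slight=0.30; AND[max(0, a+b−1)] → w = 0.00
R4 (z=17.0): wet=0.05 → w = 0.05
Weighted average = (0.04·72.0 + 0.00·61.0 + 0.00·16.9 + 0.05·17.0) / (0.04 + 0.00 + 0.00 + 0.05)
  = 3.7300 / 0.0900 = 41.444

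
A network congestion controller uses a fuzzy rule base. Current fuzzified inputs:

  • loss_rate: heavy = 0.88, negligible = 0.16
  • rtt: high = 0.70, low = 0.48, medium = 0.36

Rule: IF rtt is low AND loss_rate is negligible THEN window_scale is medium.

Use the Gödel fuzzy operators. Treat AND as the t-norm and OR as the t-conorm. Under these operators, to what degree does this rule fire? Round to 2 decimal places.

firing strength: low=0.48, negligible=0.16; AND[min(a, b)] → w = 0.16

0.16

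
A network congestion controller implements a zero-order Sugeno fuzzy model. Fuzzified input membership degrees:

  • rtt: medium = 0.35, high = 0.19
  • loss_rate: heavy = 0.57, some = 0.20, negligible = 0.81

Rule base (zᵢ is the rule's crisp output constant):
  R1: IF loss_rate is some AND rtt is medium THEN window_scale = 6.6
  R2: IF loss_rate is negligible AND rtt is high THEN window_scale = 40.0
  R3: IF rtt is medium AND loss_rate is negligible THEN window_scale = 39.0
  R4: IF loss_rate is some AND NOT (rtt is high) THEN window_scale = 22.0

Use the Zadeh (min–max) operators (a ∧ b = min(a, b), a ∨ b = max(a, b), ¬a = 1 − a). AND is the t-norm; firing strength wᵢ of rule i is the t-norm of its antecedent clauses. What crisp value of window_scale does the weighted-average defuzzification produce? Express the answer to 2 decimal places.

28.69

R1 (z=6.6): some=0.20, medium=0.35; AND[min(a, b)] → w = 0.20
R2 (z=40.0): negligible=0.81, high=0.19; AND[min(a, b)] → w = 0.19
R3 (z=39.0): medium=0.35, negligible=0.81; AND[min(a, b)] → w = 0.35
R4 (z=22.0): some=0.20, ¬high=1−0.19=0.81; AND[min(a, b)] → w = 0.20
Weighted average = (0.20·6.6 + 0.19·40.0 + 0.35·39.0 + 0.20·22.0) / (0.20 + 0.19 + 0.35 + 0.20)
  = 26.9700 / 0.9400 = 28.69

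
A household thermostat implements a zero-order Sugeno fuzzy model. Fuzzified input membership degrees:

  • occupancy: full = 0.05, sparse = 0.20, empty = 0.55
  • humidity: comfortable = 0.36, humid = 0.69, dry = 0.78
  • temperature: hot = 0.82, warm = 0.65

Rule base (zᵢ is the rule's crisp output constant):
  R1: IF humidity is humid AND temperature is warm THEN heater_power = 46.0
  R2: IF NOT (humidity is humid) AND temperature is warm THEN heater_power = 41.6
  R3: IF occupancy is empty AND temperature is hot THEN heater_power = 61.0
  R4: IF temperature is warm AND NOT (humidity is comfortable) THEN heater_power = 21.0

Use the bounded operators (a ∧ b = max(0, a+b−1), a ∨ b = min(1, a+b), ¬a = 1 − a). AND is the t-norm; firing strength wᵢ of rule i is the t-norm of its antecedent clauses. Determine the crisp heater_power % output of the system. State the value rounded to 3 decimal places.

44.300

R1 (z=46.0): humid=0.69, warm=0.65; AND[max(0, a+b−1)] → w = 0.34
R2 (z=41.6): ¬humid=1−0.69=0.31, warm=0.65; AND[max(0, a+b−1)] → w = 0.00
R3 (z=61.0): empty=0.55, hot=0.82; AND[max(0, a+b−1)] → w = 0.37
R4 (z=21.0): warm=0.65, ¬comfortable=1−0.36=0.64; AND[max(0, a+b−1)] → w = 0.29
Weighted average = (0.34·46.0 + 0.00·41.6 + 0.37·61.0 + 0.29·21.0) / (0.34 + 0.00 + 0.37 + 0.29)
  = 44.3000 / 1.0000 = 44.300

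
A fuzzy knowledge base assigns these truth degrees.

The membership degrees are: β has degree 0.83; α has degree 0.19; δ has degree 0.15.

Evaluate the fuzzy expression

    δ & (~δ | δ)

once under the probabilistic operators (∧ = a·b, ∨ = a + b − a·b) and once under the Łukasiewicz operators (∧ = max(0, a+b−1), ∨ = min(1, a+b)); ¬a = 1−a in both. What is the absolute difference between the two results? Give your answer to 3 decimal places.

0.019

Under probabilistic:
  ~δ = 1 − 0.1500 = 0.8500
  ~δ | δ = a + b − a·b on (0.8500, 0.1500) = 0.8725
  δ & (~δ | δ) = a·b on (0.1500, 0.8725) = 0.1309
  → value = 0.1309
Under Łukasiewicz:
  ~δ = 1 − 0.15 = 0.85
  ~δ | δ = min(1, a+b) on (0.85, 0.15) = 1.00
  δ & (~δ | δ) = max(0, a+b−1) on (0.15, 1.00) = 0.15
  → value = 0.1500
|0.1309 − 0.1500| = 0.019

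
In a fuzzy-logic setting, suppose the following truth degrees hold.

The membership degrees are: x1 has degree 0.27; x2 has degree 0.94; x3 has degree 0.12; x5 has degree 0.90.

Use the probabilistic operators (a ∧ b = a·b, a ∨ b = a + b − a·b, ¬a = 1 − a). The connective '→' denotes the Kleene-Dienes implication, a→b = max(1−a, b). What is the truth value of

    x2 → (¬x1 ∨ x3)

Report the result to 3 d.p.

¬x1 = 1 − 0.2700 = 0.7300
¬x1 ∨ x3 = a + b − a·b on (0.7300, 0.1200) = 0.7624
x2 → (¬x1 ∨ x3)  [Kleene-Dienes: max(1−a, b)] with a=0.9400, b=0.7624 → 0.7624

0.762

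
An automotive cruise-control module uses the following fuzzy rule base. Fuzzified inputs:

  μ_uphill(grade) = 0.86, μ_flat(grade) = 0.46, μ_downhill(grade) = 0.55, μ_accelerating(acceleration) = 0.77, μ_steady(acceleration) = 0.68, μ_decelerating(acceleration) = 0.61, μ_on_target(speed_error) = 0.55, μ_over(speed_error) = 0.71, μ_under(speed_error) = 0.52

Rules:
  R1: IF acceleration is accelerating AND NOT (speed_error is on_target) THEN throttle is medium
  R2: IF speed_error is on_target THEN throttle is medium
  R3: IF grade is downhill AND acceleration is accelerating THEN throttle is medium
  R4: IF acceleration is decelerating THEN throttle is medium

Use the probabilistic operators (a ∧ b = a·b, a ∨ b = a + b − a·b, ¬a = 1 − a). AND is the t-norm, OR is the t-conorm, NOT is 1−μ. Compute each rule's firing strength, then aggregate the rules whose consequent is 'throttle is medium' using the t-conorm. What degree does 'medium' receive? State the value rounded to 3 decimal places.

R1: accelerating=0.77, ¬on_target=1−0.55=0.45; AND[a·b] → w = 0.3465
R2: on_target=0.55 → w = 0.5500
R3: downhill=0.55, accelerating=0.77; AND[a·b] → w = 0.4235
R4: decelerating=0.61 → w = 0.6100
Rules with consequent 'medium': {R1, R2, R3, R4} → strengths 0.3465, 0.5500, 0.4235, 0.6100
Aggregate via t-conorm [a + b − a·b]: 0.9339

0.934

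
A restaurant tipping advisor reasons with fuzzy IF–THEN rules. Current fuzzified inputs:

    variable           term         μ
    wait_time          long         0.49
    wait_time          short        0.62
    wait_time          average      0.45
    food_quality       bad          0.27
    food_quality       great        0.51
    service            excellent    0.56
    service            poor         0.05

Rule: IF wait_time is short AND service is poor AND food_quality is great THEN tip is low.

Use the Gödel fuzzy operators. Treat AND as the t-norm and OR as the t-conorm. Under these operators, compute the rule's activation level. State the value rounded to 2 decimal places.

0.05

firing strength: short=0.62, poor=0.05, great=0.51; AND[min(a, b)] → w = 0.05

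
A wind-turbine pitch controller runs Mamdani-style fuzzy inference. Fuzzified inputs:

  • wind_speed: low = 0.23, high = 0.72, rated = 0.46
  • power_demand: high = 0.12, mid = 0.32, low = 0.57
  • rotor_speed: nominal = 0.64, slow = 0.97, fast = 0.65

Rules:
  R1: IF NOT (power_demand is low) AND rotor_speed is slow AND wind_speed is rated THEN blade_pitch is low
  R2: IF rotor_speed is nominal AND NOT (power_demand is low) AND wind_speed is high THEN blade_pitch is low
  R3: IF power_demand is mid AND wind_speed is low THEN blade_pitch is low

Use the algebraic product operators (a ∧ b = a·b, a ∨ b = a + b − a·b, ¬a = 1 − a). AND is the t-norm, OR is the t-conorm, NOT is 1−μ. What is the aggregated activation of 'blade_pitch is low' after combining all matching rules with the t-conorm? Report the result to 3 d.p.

R1: ¬low=1−0.57=0.43, slow=0.97, rated=0.46; AND[a·b] → w = 0.1919
R2: nominal=0.64, ¬low=1−0.57=0.43, high=0.72; AND[a·b] → w = 0.1981
R3: mid=0.32, low=0.23; AND[a·b] → w = 0.0736
Rules with consequent 'low': {R1, R2, R3} → strengths 0.1919, 0.1981, 0.0736
Aggregate via t-conorm [a + b − a·b]: 0.3997

0.400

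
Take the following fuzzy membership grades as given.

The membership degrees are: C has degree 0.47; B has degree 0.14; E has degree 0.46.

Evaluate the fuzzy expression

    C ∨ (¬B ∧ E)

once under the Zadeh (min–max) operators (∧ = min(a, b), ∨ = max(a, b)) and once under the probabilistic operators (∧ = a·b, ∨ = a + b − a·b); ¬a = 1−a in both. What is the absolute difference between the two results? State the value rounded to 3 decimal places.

Under Zadeh (min–max):
  ¬B = 1 − 0.14 = 0.86
  ¬B ∧ E = min(a, b) on (0.86, 0.46) = 0.46
  C ∨ (¬B ∧ E) = max(a, b) on (0.47, 0.46) = 0.47
  → value = 0.4700
Under probabilistic:
  ¬B = 1 − 0.1400 = 0.8600
  ¬B ∧ E = a·b on (0.8600, 0.4600) = 0.3956
  C ∨ (¬B ∧ E) = a + b − a·b on (0.4700, 0.3956) = 0.6797
  → value = 0.6797
|0.4700 − 0.6797| = 0.210

0.210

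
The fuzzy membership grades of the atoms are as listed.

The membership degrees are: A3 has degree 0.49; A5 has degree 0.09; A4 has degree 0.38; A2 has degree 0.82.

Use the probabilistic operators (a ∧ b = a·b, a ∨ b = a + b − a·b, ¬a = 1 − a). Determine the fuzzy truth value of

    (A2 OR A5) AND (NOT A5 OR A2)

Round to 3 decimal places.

0.823

A2 OR A5 = a + b − a·b on (0.8200, 0.0900) = 0.8362
NOT A5 = 1 − 0.0900 = 0.9100
NOT A5 OR A2 = a + b − a·b on (0.9100, 0.8200) = 0.9838
(A2 OR A5) AND (NOT A5 OR A2) = a·b on (0.8362, 0.9838) = 0.8227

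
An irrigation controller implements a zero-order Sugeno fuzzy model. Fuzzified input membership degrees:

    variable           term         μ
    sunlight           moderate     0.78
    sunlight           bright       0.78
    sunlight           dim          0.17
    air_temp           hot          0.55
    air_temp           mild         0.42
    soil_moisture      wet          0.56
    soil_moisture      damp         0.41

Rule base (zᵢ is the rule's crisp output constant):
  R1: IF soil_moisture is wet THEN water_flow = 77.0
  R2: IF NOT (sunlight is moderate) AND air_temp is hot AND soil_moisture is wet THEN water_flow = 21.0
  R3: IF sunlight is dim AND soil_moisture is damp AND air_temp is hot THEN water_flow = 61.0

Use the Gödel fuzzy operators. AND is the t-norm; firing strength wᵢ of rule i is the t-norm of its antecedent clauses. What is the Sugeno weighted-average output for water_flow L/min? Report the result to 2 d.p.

R1 (z=77.0): wet=0.56 → w = 0.56
R2 (z=21.0): ¬moderate=1−0.78=0.22, hot=0.55, wet=0.56; AND[min(a, b)] → w = 0.22
R3 (z=61.0): dim=0.17, damp=0.41, hot=0.55; AND[min(a, b)] → w = 0.17
Weighted average = (0.56·77.0 + 0.22·21.0 + 0.17·61.0) / (0.56 + 0.22 + 0.17)
  = 58.1100 / 0.9500 = 61.17

61.17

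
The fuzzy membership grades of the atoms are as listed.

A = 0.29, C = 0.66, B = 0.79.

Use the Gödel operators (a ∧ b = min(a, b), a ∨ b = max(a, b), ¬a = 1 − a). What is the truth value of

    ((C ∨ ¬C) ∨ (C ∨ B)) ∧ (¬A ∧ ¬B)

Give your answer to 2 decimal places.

¬C = 1 − 0.66 = 0.34
C ∨ ¬C = max(a, b) on (0.66, 0.34) = 0.66
C ∨ B = max(a, b) on (0.66, 0.79) = 0.79
(C ∨ ¬C) ∨ (C ∨ B) = max(a, b) on (0.66, 0.79) = 0.79
¬A = 1 − 0.29 = 0.71
¬B = 1 − 0.79 = 0.21
¬A ∧ ¬B = min(a, b) on (0.71, 0.21) = 0.21
((C ∨ ¬C) ∨ (C ∨ B)) ∧ (¬A ∧ ¬B) = min(a, b) on (0.79, 0.21) = 0.21

0.21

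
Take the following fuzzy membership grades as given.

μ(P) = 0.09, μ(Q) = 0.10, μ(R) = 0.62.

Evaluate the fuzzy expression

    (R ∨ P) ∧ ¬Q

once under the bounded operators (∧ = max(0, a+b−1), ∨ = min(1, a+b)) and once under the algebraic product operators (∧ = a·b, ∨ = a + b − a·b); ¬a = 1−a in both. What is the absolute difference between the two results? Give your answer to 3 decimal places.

Under bounded:
  R ∨ P = min(1, a+b) on (0.62, 0.09) = 0.71
  ¬Q = 1 − 0.10 = 0.90
  (R ∨ P) ∧ ¬Q = max(0, a+b−1) on (0.71, 0.90) = 0.61
  → value = 0.6100
Under algebraic product:
  R ∨ P = a + b − a·b on (0.6200, 0.0900) = 0.6542
  ¬Q = 1 − 0.1000 = 0.9000
  (R ∨ P) ∧ ¬Q = a·b on (0.6542, 0.9000) = 0.5888
  → value = 0.5888
|0.6100 − 0.5888| = 0.021

0.021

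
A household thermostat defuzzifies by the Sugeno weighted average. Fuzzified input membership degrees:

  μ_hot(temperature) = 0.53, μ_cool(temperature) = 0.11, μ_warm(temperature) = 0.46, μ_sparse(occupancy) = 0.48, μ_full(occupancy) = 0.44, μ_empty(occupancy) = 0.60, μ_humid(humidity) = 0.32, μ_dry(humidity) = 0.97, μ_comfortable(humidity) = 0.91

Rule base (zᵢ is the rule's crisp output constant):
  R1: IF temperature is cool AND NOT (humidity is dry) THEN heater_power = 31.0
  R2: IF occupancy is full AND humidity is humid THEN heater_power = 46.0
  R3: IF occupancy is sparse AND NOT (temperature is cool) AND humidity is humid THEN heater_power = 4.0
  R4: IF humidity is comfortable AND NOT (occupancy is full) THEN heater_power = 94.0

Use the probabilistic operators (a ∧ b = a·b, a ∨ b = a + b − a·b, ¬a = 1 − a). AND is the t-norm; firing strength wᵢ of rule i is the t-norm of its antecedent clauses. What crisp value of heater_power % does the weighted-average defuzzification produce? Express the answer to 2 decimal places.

R1 (z=31.0): cool=0.11, ¬dry=1−0.97=0.03; AND[a·b] → w = 0.0033
R2 (z=46.0): full=0.44, humid=0.32; AND[a·b] → w = 0.1408
R3 (z=4.0): sparse=0.48, ¬cool=1−0.11=0.89, humid=0.32; AND[a·b] → w = 0.1367
R4 (z=94.0): comfortable=0.91, ¬full=1−0.44=0.56; AND[a·b] → w = 0.5096
Weighted average = (0.0033·31.0 + 0.1408·46.0 + 0.1367·4.0 + 0.5096·94.0) / (0.0033 + 0.1408 + 0.1367 + 0.5096)
  = 55.0283 / 0.7904 = 69.62

69.62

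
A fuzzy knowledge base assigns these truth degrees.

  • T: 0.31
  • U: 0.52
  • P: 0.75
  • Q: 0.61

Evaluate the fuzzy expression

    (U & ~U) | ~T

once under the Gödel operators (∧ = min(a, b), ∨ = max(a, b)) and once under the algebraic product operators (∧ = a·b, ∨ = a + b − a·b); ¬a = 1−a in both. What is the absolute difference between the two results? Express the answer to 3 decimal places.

Under Gödel:
  ~U = 1 − 0.52 = 0.48
  U & ~U = min(a, b) on (0.52, 0.48) = 0.48
  ~T = 1 − 0.31 = 0.69
  (U & ~U) | ~T = max(a, b) on (0.48, 0.69) = 0.69
  → value = 0.6900
Under algebraic product:
  ~U = 1 − 0.5200 = 0.4800
  U & ~U = a·b on (0.5200, 0.4800) = 0.2496
  ~T = 1 − 0.3100 = 0.6900
  (U & ~U) | ~T = a + b − a·b on (0.2496, 0.6900) = 0.7674
  → value = 0.7674
|0.6900 − 0.7674| = 0.077

0.077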